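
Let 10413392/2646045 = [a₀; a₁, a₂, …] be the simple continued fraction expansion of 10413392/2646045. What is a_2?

⌊10413392/2646045⌋ = 3, remainder 2475257
⌊2646045/2475257⌋ = 1, remainder 170788
⌊2475257/170788⌋ = 14, remainder 84225

14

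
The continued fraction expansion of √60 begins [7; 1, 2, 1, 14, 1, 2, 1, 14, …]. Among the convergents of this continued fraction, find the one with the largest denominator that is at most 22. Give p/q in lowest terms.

31/4

List convergents until the denominator exceeds the bound:
a_0 = 7: 7/1  (≤ bound)
a_1 = 1: 8/1  (≤ bound)
a_2 = 2: 23/3  (≤ bound)
a_3 = 1: 31/4  (≤ bound)
a_4 = 14: 457/59  (> 22, stop)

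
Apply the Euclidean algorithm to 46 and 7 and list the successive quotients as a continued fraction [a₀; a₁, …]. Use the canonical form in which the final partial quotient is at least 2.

[6; 1, 1, 3]

⌊46/7⌋ = 6, remainder 4
⌊7/4⌋ = 1, remainder 3
⌊4/3⌋ = 1, remainder 1
⌊3/1⌋ = 3, remainder 0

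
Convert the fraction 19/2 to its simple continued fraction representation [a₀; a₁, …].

Run the Euclidean algorithm, recording each quotient:
19 = 9·2 + 1, so a_0 = 9
2 = 2·1 + 0, so a_1 = 2

[9; 2]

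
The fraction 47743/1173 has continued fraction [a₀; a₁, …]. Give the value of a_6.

47743 ÷ 1173 → quotient 40, remainder 823
1173 ÷ 823 → quotient 1, remainder 350
823 ÷ 350 → quotient 2, remainder 123
350 ÷ 123 → quotient 2, remainder 104
123 ÷ 104 → quotient 1, remainder 19
104 ÷ 19 → quotient 5, remainder 9
19 ÷ 9 → quotient 2, remainder 1

2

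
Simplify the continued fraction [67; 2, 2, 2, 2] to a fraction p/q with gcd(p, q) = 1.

1955/29

Start with 2.
2 + 1/(2/1) = 2 + 1/2 = 5/2
2 + 1/(5/2) = 2 + 2/5 = 12/5
2 + 1/(12/5) = 2 + 5/12 = 29/12
67 + 1/(29/12) = 67 + 12/29 = 1955/29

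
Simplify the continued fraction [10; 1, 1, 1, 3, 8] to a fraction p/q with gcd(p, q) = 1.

Compute successive convergents:
a_0 = 10: 10/1
a_1 = 1: 11/1
a_2 = 1: 21/2
a_3 = 1: 32/3
a_4 = 3: 117/11
a_5 = 8: 968/91

968/91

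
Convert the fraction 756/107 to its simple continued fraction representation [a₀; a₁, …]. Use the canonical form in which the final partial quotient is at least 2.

⌊756/107⌋ = 7, remainder 7
⌊107/7⌋ = 15, remainder 2
⌊7/2⌋ = 3, remainder 1
⌊2/1⌋ = 2, remainder 0

[7; 15, 3, 2]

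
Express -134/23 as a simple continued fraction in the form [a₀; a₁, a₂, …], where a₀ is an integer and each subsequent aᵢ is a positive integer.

-134 = -6·23 + 4, so a_0 = -6
23 = 5·4 + 3, so a_1 = 5
4 = 1·3 + 1, so a_2 = 1
3 = 3·1 + 0, so a_3 = 3

[-6; 5, 1, 3]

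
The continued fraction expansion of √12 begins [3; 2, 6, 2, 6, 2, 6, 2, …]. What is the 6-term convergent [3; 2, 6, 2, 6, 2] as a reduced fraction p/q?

1351/390

Start with 2.
6 + 1/(2/1) = 6 + 1/2 = 13/2
2 + 1/(13/2) = 2 + 2/13 = 28/13
6 + 1/(28/13) = 6 + 13/28 = 181/28
2 + 1/(181/28) = 2 + 28/181 = 390/181
3 + 1/(390/181) = 3 + 181/390 = 1351/390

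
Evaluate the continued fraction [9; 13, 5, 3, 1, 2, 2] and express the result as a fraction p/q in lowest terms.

Start with 2.
2 + 1/(2/1) = 2 + 1/2 = 5/2
1 + 1/(5/2) = 1 + 2/5 = 7/5
3 + 1/(7/5) = 3 + 5/7 = 26/7
5 + 1/(26/7) = 5 + 7/26 = 137/26
13 + 1/(137/26) = 13 + 26/137 = 1807/137
9 + 1/(1807/137) = 9 + 137/1807 = 16400/1807

16400/1807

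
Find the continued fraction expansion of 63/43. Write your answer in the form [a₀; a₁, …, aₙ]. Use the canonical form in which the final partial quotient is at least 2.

[1; 2, 6, 1, 2]

Apply division with remainder until the remainder is 0:
⌊63/43⌋ = 1, remainder 20
⌊43/20⌋ = 2, remainder 3
⌊20/3⌋ = 6, remainder 2
⌊3/2⌋ = 1, remainder 1
⌊2/1⌋ = 2, remainder 0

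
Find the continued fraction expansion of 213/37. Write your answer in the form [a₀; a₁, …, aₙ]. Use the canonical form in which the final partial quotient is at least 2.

[5; 1, 3, 9]

⌊213/37⌋ = 5, remainder 28
⌊37/28⌋ = 1, remainder 9
⌊28/9⌋ = 3, remainder 1
⌊9/1⌋ = 9, remainder 0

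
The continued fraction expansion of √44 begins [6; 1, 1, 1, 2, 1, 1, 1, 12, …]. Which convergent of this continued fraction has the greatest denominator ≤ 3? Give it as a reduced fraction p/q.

20/3

a_0 = 6: 6/1  (≤ bound)
a_1 = 1: 7/1  (≤ bound)
a_2 = 1: 13/2  (≤ bound)
a_3 = 1: 20/3  (≤ bound)
a_4 = 2: 53/8  (> 3, stop)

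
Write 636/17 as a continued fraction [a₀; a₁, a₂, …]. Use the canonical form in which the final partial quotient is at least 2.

[37; 2, 2, 3]

Repeatedly divide and take the remainder:
636 ÷ 17 → quotient 37, remainder 7
17 ÷ 7 → quotient 2, remainder 3
7 ÷ 3 → quotient 2, remainder 1
3 ÷ 1 → quotient 3, remainder 0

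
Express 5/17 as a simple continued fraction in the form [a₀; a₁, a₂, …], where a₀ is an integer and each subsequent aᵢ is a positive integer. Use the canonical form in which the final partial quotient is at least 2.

[0; 3, 2, 2]

Run the Euclidean algorithm, recording each quotient:
5 ÷ 17 → quotient 0, remainder 5
17 ÷ 5 → quotient 3, remainder 2
5 ÷ 2 → quotient 2, remainder 1
2 ÷ 1 → quotient 2, remainder 0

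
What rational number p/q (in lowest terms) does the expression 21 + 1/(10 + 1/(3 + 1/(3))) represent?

2173/103

Starting at the tail and folding back:
Start with 3.
3 + 1/(3/1) = 3 + 1/3 = 10/3
10 + 1/(10/3) = 10 + 3/10 = 103/10
21 + 1/(103/10) = 21 + 10/103 = 2173/103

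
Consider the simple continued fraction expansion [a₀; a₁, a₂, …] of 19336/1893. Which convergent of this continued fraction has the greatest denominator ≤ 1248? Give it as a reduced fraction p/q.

7763/760

List convergents until the denominator exceeds the bound:
a_0 = 10: 10/1  (≤ bound)
a_1 = 4: 41/4  (≤ bound)
a_2 = 1: 51/5  (≤ bound)
a_3 = 1: 92/9  (≤ bound)
a_4 = 1: 143/14  (≤ bound)
a_5 = 26: 3810/373  (≤ bound)
a_6 = 2: 7763/760  (≤ bound)
a_7 = 2: 19336/1893  (> 1248, stop)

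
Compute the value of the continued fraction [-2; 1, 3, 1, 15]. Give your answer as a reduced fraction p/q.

Start with 15.
1 + 1/(15/1) = 1 + 1/15 = 16/15
3 + 1/(16/15) = 3 + 15/16 = 63/16
1 + 1/(63/16) = 1 + 16/63 = 79/63
-2 + 1/(79/63) = -2 + 63/79 = -95/79

-95/79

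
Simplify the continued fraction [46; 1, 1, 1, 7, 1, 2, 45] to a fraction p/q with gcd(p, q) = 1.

Start with 45.
2 + 1/(45/1) = 2 + 1/45 = 91/45
1 + 1/(91/45) = 1 + 45/91 = 136/91
7 + 1/(136/91) = 7 + 91/136 = 1043/136
1 + 1/(1043/136) = 1 + 136/1043 = 1179/1043
1 + 1/(1179/1043) = 1 + 1043/1179 = 2222/1179
1 + 1/(2222/1179) = 1 + 1179/2222 = 3401/2222
46 + 1/(3401/2222) = 46 + 2222/3401 = 158668/3401

158668/3401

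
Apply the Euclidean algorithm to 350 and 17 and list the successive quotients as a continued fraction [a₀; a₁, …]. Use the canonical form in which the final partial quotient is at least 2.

[20; 1, 1, 2, 3]

Repeatedly divide and take the remainder:
350 ÷ 17 → quotient 20, remainder 10
17 ÷ 10 → quotient 1, remainder 7
10 ÷ 7 → quotient 1, remainder 3
7 ÷ 3 → quotient 2, remainder 1
3 ÷ 1 → quotient 3, remainder 0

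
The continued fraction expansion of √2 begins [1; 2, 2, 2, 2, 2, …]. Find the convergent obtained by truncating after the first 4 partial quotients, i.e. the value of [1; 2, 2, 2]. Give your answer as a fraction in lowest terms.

a_0 = 1: 1/1
a_1 = 2: 3/2
a_2 = 2: 7/5
a_3 = 2: 17/12

17/12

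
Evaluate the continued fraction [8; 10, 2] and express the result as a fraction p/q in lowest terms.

Start with 2.
10 + 1/(2/1) = 10 + 1/2 = 21/2
8 + 1/(21/2) = 8 + 2/21 = 170/21

170/21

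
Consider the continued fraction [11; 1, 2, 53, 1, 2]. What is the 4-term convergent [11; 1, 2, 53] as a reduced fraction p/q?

a_0 = 11: 11/1
a_1 = 1: 12/1
a_2 = 2: 35/3
a_3 = 53: 1867/160

1867/160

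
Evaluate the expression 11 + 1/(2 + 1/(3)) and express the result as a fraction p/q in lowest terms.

Build up convergents one term at a time:
a_0 = 11: 11/1
a_1 = 2: 23/2
a_2 = 3: 80/7

80/7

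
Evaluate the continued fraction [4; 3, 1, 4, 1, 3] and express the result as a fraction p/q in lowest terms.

375/88

Starting at the tail and folding back:
Start with 3.
1 + 1/(3/1) = 1 + 1/3 = 4/3
4 + 1/(4/3) = 4 + 3/4 = 19/4
1 + 1/(19/4) = 1 + 4/19 = 23/19
3 + 1/(23/19) = 3 + 19/23 = 88/23
4 + 1/(88/23) = 4 + 23/88 = 375/88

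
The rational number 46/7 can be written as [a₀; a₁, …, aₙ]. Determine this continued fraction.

[6; 1, 1, 3]

Run the Euclidean algorithm, recording each quotient:
46 = 6·7 + 4, so a_0 = 6
7 = 1·4 + 3, so a_1 = 1
4 = 1·3 + 1, so a_2 = 1
3 = 3·1 + 0, so a_3 = 3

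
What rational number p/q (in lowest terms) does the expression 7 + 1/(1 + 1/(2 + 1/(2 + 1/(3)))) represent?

Use the convergent recurrence hₖ = aₖ·hₖ₋₁ + hₖ₋₂ (and likewise for the denominators kₖ):
a_0 = 7: 7/1
a_1 = 1: 8/1
a_2 = 2: 23/3
a_3 = 2: 54/7
a_4 = 3: 185/24

185/24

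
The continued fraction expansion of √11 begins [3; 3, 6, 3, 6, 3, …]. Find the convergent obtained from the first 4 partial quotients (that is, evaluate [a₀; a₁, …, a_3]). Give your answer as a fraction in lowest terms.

199/60

Start with 3.
6 + 1/(3/1) = 6 + 1/3 = 19/3
3 + 1/(19/3) = 3 + 3/19 = 60/19
3 + 1/(60/19) = 3 + 19/60 = 199/60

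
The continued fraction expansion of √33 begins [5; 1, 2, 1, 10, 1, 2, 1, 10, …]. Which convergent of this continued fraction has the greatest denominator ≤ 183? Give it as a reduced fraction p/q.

a_0 = 5: 5/1  (≤ bound)
a_1 = 1: 6/1  (≤ bound)
a_2 = 2: 17/3  (≤ bound)
a_3 = 1: 23/4  (≤ bound)
a_4 = 10: 247/43  (≤ bound)
a_5 = 1: 270/47  (≤ bound)
a_6 = 2: 787/137  (≤ bound)
a_7 = 1: 1057/184  (> 183, stop)

787/137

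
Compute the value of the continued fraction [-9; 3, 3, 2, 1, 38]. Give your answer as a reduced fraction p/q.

Build up convergents one term at a time:
a_0 = -9: -9/1
a_1 = 3: -26/3
a_2 = 3: -87/10
a_3 = 2: -200/23
a_4 = 1: -287/33
a_5 = 38: -11106/1277

-11106/1277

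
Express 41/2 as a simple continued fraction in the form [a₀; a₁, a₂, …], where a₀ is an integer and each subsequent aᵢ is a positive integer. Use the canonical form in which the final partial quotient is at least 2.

[20; 2]

Run the Euclidean algorithm, recording each quotient:
41 ÷ 2 → quotient 20, remainder 1
2 ÷ 1 → quotient 2, remainder 0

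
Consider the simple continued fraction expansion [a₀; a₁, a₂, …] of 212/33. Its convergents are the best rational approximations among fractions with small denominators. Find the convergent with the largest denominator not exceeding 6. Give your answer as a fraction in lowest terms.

List convergents until the denominator exceeds the bound:
a_0 = 6: 6/1  (≤ bound)
a_1 = 2: 13/2  (≤ bound)
a_2 = 2: 32/5  (≤ bound)
a_3 = 1: 45/7  (> 6, stop)

32/5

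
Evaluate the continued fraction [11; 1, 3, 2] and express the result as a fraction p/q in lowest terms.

Starting at the tail and folding back:
Start with 2.
3 + 1/(2/1) = 3 + 1/2 = 7/2
1 + 1/(7/2) = 1 + 2/7 = 9/7
11 + 1/(9/7) = 11 + 7/9 = 106/9

106/9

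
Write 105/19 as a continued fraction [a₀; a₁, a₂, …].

[5; 1, 1, 9]

Apply division with remainder until the remainder is 0:
⌊105/19⌋ = 5, remainder 10
⌊19/10⌋ = 1, remainder 9
⌊10/9⌋ = 1, remainder 1
⌊9/1⌋ = 9, remainder 0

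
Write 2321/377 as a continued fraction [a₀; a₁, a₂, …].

⌊2321/377⌋ = 6, remainder 59
⌊377/59⌋ = 6, remainder 23
⌊59/23⌋ = 2, remainder 13
⌊23/13⌋ = 1, remainder 10
⌊13/10⌋ = 1, remainder 3
⌊10/3⌋ = 3, remainder 1
⌊3/1⌋ = 3, remainder 0

[6; 6, 2, 1, 1, 3, 3]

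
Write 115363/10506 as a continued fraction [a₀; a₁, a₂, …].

[10; 1, 50, 1, 3, 16, 1, 2]

Apply division with remainder until the remainder is 0:
⌊115363/10506⌋ = 10, remainder 10303
⌊10506/10303⌋ = 1, remainder 203
⌊10303/203⌋ = 50, remainder 153
⌊203/153⌋ = 1, remainder 50
⌊153/50⌋ = 3, remainder 3
⌊50/3⌋ = 16, remainder 2
⌊3/2⌋ = 1, remainder 1
⌊2/1⌋ = 2, remainder 0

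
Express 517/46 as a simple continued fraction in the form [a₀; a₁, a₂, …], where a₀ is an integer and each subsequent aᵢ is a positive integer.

[11; 4, 5, 2]

Apply division with remainder until the remainder is 0:
517 = 11·46 + 11, so a_0 = 11
46 = 4·11 + 2, so a_1 = 4
11 = 5·2 + 1, so a_2 = 5
2 = 2·1 + 0, so a_3 = 2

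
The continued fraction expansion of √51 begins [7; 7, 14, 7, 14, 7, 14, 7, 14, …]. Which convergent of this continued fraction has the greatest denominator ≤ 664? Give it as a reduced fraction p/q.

707/99

a_0 = 7: 7/1  (≤ bound)
a_1 = 7: 50/7  (≤ bound)
a_2 = 14: 707/99  (≤ bound)
a_3 = 7: 4999/700  (> 664, stop)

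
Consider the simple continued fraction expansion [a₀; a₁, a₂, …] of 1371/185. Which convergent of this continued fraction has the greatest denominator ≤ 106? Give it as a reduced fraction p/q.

List convergents until the denominator exceeds the bound:
a_0 = 7: 7/1  (≤ bound)
a_1 = 2: 15/2  (≤ bound)
a_2 = 2: 37/5  (≤ bound)
a_3 = 3: 126/17  (≤ bound)
a_4 = 3: 415/56  (≤ bound)
a_5 = 3: 1371/185  (> 106, stop)

415/56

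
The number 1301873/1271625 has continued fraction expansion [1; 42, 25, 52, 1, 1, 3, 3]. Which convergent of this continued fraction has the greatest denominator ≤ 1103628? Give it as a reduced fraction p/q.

a_0 = 1: 1/1  (≤ bound)
a_1 = 42: 43/42  (≤ bound)
a_2 = 25: 1076/1051  (≤ bound)
a_3 = 52: 55995/54694  (≤ bound)
a_4 = 1: 57071/55745  (≤ bound)
a_5 = 1: 113066/110439  (≤ bound)
a_6 = 3: 396269/387062  (≤ bound)
a_7 = 3: 1301873/1271625  (> 1103628, stop)

396269/387062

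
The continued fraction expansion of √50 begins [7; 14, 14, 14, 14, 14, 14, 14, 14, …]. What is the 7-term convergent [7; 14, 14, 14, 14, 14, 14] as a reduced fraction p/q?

Collapse the nested fraction from the inside out:
Start with 14.
14 + 1/(14/1) = 14 + 1/14 = 197/14
14 + 1/(197/14) = 14 + 14/197 = 2772/197
14 + 1/(2772/197) = 14 + 197/2772 = 39005/2772
14 + 1/(39005/2772) = 14 + 2772/39005 = 548842/39005
14 + 1/(548842/39005) = 14 + 39005/548842 = 7722793/548842
7 + 1/(7722793/548842) = 7 + 548842/7722793 = 54608393/7722793

54608393/7722793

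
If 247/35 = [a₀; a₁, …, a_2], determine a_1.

Run the Euclidean algorithm, recording each quotient:
⌊247/35⌋ = 7, remainder 2
⌊35/2⌋ = 17, remainder 1

17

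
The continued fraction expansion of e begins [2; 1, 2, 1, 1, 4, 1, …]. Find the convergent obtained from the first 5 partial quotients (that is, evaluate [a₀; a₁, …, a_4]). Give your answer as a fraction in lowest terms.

19/7

Start with 1.
1 + 1/(1/1) = 1 + 1/1 = 2/1
2 + 1/(2/1) = 2 + 1/2 = 5/2
1 + 1/(5/2) = 1 + 2/5 = 7/5
2 + 1/(7/5) = 2 + 5/7 = 19/7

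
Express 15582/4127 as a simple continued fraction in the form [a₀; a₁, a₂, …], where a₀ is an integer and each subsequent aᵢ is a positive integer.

Run the Euclidean algorithm, recording each quotient:
15582 = 3·4127 + 3201, so a_0 = 3
4127 = 1·3201 + 926, so a_1 = 1
3201 = 3·926 + 423, so a_2 = 3
926 = 2·423 + 80, so a_3 = 2
423 = 5·80 + 23, so a_4 = 5
80 = 3·23 + 11, so a_5 = 3
23 = 2·11 + 1, so a_6 = 2
11 = 11·1 + 0, so a_7 = 11

[3; 1, 3, 2, 5, 3, 2, 11]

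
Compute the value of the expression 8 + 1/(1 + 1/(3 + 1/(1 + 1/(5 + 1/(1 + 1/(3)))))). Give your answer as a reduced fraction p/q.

1152/131

Build up convergents one term at a time:
a_0 = 8: 8/1
a_1 = 1: 9/1
a_2 = 3: 35/4
a_3 = 1: 44/5
a_4 = 5: 255/29
a_5 = 1: 299/34
a_6 = 3: 1152/131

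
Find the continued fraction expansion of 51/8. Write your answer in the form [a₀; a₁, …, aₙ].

⌊51/8⌋ = 6, remainder 3
⌊8/3⌋ = 2, remainder 2
⌊3/2⌋ = 1, remainder 1
⌊2/1⌋ = 2, remainder 0

[6; 2, 1, 2]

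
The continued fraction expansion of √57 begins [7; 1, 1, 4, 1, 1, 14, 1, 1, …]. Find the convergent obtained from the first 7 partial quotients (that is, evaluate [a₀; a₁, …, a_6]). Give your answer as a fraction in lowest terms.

2197/291

Use the convergent recurrence hₖ = aₖ·hₖ₋₁ + hₖ₋₂ (and likewise for the denominators kₖ):
a_0 = 7: 7/1
a_1 = 1: 8/1
a_2 = 1: 15/2
a_3 = 4: 68/9
a_4 = 1: 83/11
a_5 = 1: 151/20
a_6 = 14: 2197/291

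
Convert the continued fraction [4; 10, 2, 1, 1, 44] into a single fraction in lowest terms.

Build up convergents one term at a time:
a_0 = 4: 4/1
a_1 = 10: 41/10
a_2 = 2: 86/21
a_3 = 1: 127/31
a_4 = 1: 213/52
a_5 = 44: 9499/2319

9499/2319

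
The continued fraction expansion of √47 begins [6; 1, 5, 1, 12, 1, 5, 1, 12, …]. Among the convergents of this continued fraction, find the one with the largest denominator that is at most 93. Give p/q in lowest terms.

617/90

a_0 = 6: 6/1  (≤ bound)
a_1 = 1: 7/1  (≤ bound)
a_2 = 5: 41/6  (≤ bound)
a_3 = 1: 48/7  (≤ bound)
a_4 = 12: 617/90  (≤ bound)
a_5 = 1: 665/97  (> 93, stop)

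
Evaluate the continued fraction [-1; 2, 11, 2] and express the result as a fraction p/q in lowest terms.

-25/48

Use the convergent recurrence hₖ = aₖ·hₖ₋₁ + hₖ₋₂ (and likewise for the denominators kₖ):
a_0 = -1: -1/1
a_1 = 2: -1/2
a_2 = 11: -12/23
a_3 = 2: -25/48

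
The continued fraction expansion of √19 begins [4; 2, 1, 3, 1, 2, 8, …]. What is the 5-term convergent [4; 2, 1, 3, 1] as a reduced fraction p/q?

61/14

Collapse the nested fraction from the inside out:
Start with 1.
3 + 1/(1/1) = 3 + 1/1 = 4/1
1 + 1/(4/1) = 1 + 1/4 = 5/4
2 + 1/(5/4) = 2 + 4/5 = 14/5
4 + 1/(14/5) = 4 + 5/14 = 61/14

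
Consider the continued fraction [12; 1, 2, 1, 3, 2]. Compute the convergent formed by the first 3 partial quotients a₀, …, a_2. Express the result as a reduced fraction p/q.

Use the convergent recurrence hₖ = aₖ·hₖ₋₁ + hₖ₋₂ (and likewise for the denominators kₖ):
a_0 = 12: 12/1
a_1 = 1: 13/1
a_2 = 2: 38/3

38/3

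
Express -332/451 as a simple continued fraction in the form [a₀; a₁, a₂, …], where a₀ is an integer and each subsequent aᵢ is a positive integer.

Repeatedly divide and take the remainder:
-332 = -1·451 + 119, so a_0 = -1
451 = 3·119 + 94, so a_1 = 3
119 = 1·94 + 25, so a_2 = 1
94 = 3·25 + 19, so a_3 = 3
25 = 1·19 + 6, so a_4 = 1
19 = 3·6 + 1, so a_5 = 3
6 = 6·1 + 0, so a_6 = 6

[-1; 3, 1, 3, 1, 3, 6]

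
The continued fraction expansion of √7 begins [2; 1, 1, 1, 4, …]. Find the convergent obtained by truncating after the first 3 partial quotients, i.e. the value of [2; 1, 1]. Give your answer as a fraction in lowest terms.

5/2

Collapse the nested fraction from the inside out:
Start with 1.
1 + 1/(1/1) = 1 + 1/1 = 2/1
2 + 1/(2/1) = 2 + 1/2 = 5/2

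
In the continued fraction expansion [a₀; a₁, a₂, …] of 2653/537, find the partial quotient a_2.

15

2653 ÷ 537 → quotient 4, remainder 505
537 ÷ 505 → quotient 1, remainder 32
505 ÷ 32 → quotient 15, remainder 25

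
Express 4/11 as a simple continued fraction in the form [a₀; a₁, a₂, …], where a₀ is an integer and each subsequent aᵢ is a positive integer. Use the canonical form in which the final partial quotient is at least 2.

[0; 2, 1, 3]

4 ÷ 11 → quotient 0, remainder 4
11 ÷ 4 → quotient 2, remainder 3
4 ÷ 3 → quotient 1, remainder 1
3 ÷ 1 → quotient 3, remainder 0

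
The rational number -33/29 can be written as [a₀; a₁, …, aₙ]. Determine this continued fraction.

[-2; 1, 6, 4]

Apply division with remainder until the remainder is 0:
⌊-33/29⌋ = -2, remainder 25
⌊29/25⌋ = 1, remainder 4
⌊25/4⌋ = 6, remainder 1
⌊4/1⌋ = 4, remainder 0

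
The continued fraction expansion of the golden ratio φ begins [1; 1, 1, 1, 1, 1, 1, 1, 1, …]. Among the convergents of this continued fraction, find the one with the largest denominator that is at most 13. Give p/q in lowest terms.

21/13

a_0 = 1: 1/1  (≤ bound)
a_1 = 1: 2/1  (≤ bound)
a_2 = 1: 3/2  (≤ bound)
a_3 = 1: 5/3  (≤ bound)
a_4 = 1: 8/5  (≤ bound)
a_5 = 1: 13/8  (≤ bound)
a_6 = 1: 21/13  (≤ bound)
a_7 = 1: 34/21  (> 13, stop)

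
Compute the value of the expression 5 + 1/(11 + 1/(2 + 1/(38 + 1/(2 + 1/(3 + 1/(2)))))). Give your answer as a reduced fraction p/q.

Start with 2.
3 + 1/(2/1) = 3 + 1/2 = 7/2
2 + 1/(7/2) = 2 + 2/7 = 16/7
38 + 1/(16/7) = 38 + 7/16 = 615/16
2 + 1/(615/16) = 2 + 16/615 = 1246/615
11 + 1/(1246/615) = 11 + 615/1246 = 14321/1246
5 + 1/(14321/1246) = 5 + 1246/14321 = 72851/14321

72851/14321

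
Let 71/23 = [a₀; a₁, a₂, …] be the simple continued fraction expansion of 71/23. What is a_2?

2

71 = 3·23 + 2, so a_0 = 3
23 = 11·2 + 1, so a_1 = 11
2 = 2·1 + 0, so a_2 = 2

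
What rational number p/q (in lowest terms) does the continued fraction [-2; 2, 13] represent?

-41/27

a_0 = -2: -2/1
a_1 = 2: -3/2
a_2 = 13: -41/27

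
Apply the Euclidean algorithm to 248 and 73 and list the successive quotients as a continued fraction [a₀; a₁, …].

248 ÷ 73 → quotient 3, remainder 29
73 ÷ 29 → quotient 2, remainder 15
29 ÷ 15 → quotient 1, remainder 14
15 ÷ 14 → quotient 1, remainder 1
14 ÷ 1 → quotient 14, remainder 0

[3; 2, 1, 1, 14]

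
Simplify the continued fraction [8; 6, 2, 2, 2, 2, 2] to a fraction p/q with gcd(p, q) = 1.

3662/449

Collapse the nested fraction from the inside out:
Start with 2.
2 + 1/(2/1) = 2 + 1/2 = 5/2
2 + 1/(5/2) = 2 + 2/5 = 12/5
2 + 1/(12/5) = 2 + 5/12 = 29/12
2 + 1/(29/12) = 2 + 12/29 = 70/29
6 + 1/(70/29) = 6 + 29/70 = 449/70
8 + 1/(449/70) = 8 + 70/449 = 3662/449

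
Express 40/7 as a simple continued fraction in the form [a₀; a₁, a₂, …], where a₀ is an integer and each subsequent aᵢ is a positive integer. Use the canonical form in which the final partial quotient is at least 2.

[5; 1, 2, 2]

⌊40/7⌋ = 5, remainder 5
⌊7/5⌋ = 1, remainder 2
⌊5/2⌋ = 2, remainder 1
⌊2/1⌋ = 2, remainder 0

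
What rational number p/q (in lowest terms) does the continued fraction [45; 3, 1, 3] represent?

Use the convergent recurrence hₖ = aₖ·hₖ₋₁ + hₖ₋₂ (and likewise for the denominators kₖ):
a_0 = 45: 45/1
a_1 = 3: 136/3
a_2 = 1: 181/4
a_3 = 3: 679/15

679/15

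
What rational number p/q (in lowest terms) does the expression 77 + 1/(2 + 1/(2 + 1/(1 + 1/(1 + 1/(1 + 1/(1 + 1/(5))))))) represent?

13471/174

Start with 5.
1 + 1/(5/1) = 1 + 1/5 = 6/5
1 + 1/(6/5) = 1 + 5/6 = 11/6
1 + 1/(11/6) = 1 + 6/11 = 17/11
1 + 1/(17/11) = 1 + 11/17 = 28/17
2 + 1/(28/17) = 2 + 17/28 = 73/28
2 + 1/(73/28) = 2 + 28/73 = 174/73
77 + 1/(174/73) = 77 + 73/174 = 13471/174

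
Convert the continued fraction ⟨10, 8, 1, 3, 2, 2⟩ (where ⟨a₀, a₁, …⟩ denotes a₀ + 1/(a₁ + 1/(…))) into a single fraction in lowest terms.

1952/193

a_0 = 10: 10/1
a_1 = 8: 81/8
a_2 = 1: 91/9
a_3 = 3: 354/35
a_4 = 2: 799/79
a_5 = 2: 1952/193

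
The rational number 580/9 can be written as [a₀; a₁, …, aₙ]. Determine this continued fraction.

⌊580/9⌋ = 64, remainder 4
⌊9/4⌋ = 2, remainder 1
⌊4/1⌋ = 4, remainder 0

[64; 2, 4]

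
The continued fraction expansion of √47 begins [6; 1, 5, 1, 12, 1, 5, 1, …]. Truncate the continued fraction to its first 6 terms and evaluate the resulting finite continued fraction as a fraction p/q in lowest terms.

Start with 1.
12 + 1/(1/1) = 12 + 1/1 = 13/1
1 + 1/(13/1) = 1 + 1/13 = 14/13
5 + 1/(14/13) = 5 + 13/14 = 83/14
1 + 1/(83/14) = 1 + 14/83 = 97/83
6 + 1/(97/83) = 6 + 83/97 = 665/97

665/97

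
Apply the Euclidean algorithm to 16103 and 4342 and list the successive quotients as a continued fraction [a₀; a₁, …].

[3; 1, 2, 2, 3, 5, 34]

16103 ÷ 4342 → quotient 3, remainder 3077
4342 ÷ 3077 → quotient 1, remainder 1265
3077 ÷ 1265 → quotient 2, remainder 547
1265 ÷ 547 → quotient 2, remainder 171
547 ÷ 171 → quotient 3, remainder 34
171 ÷ 34 → quotient 5, remainder 1
34 ÷ 1 → quotient 34, remainder 0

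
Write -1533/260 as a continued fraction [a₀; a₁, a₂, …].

-1533 = -6·260 + 27, so a_0 = -6
260 = 9·27 + 17, so a_1 = 9
27 = 1·17 + 10, so a_2 = 1
17 = 1·10 + 7, so a_3 = 1
10 = 1·7 + 3, so a_4 = 1
7 = 2·3 + 1, so a_5 = 2
3 = 3·1 + 0, so a_6 = 3

[-6; 9, 1, 1, 1, 2, 3]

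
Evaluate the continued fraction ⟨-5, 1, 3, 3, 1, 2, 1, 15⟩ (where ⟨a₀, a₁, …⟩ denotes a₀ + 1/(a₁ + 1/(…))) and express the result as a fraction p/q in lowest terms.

Collapse the nested fraction from the inside out:
Start with 15.
1 + 1/(15/1) = 1 + 1/15 = 16/15
2 + 1/(16/15) = 2 + 15/16 = 47/16
1 + 1/(47/16) = 1 + 16/47 = 63/47
3 + 1/(63/47) = 3 + 47/63 = 236/63
3 + 1/(236/63) = 3 + 63/236 = 771/236
1 + 1/(771/236) = 1 + 236/771 = 1007/771
-5 + 1/(1007/771) = -5 + 771/1007 = -4264/1007

-4264/1007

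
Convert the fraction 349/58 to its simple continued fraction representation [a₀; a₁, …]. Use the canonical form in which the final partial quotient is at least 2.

[6; 58]

Run the Euclidean algorithm, recording each quotient:
349 ÷ 58 → quotient 6, remainder 1
58 ÷ 1 → quotient 58, remainder 0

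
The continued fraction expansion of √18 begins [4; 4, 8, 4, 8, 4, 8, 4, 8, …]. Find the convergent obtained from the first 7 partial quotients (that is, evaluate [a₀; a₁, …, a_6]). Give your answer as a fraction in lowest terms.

Build up convergents one term at a time:
a_0 = 4: 4/1
a_1 = 4: 17/4
a_2 = 8: 140/33
a_3 = 4: 577/136
a_4 = 8: 4756/1121
a_5 = 4: 19601/4620
a_6 = 8: 161564/38081

161564/38081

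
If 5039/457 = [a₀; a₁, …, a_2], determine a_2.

12

⌊5039/457⌋ = 11, remainder 12
⌊457/12⌋ = 38, remainder 1
⌊12/1⌋ = 12, remainder 0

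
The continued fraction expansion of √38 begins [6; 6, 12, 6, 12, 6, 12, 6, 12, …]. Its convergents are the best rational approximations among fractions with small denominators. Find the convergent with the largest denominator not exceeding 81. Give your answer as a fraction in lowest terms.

a_0 = 6: 6/1  (≤ bound)
a_1 = 6: 37/6  (≤ bound)
a_2 = 12: 450/73  (≤ bound)
a_3 = 6: 2737/444  (> 81, stop)

450/73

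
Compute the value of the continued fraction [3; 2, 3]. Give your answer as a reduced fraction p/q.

24/7

Start with 3.
2 + 1/(3/1) = 2 + 1/3 = 7/3
3 + 1/(7/3) = 3 + 3/7 = 24/7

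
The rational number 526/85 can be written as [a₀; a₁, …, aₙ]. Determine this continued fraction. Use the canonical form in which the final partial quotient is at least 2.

[6; 5, 3, 5]

Repeatedly divide and take the remainder:
526 = 6·85 + 16, so a_0 = 6
85 = 5·16 + 5, so a_1 = 5
16 = 3·5 + 1, so a_2 = 3
5 = 5·1 + 0, so a_3 = 5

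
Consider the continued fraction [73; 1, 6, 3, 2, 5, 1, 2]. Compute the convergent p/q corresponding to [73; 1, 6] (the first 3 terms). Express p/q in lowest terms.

517/7

Compute successive convergents:
a_0 = 73: 73/1
a_1 = 1: 74/1
a_2 = 6: 517/7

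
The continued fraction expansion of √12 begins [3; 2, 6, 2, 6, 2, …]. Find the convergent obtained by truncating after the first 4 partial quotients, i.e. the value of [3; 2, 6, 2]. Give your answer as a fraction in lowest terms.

Work from the innermost term outward:
Start with 2.
6 + 1/(2/1) = 6 + 1/2 = 13/2
2 + 1/(13/2) = 2 + 2/13 = 28/13
3 + 1/(28/13) = 3 + 13/28 = 97/28

97/28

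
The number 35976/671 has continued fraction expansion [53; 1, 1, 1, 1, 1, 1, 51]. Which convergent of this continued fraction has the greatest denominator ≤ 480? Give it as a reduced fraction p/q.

697/13

List convergents until the denominator exceeds the bound:
a_0 = 53: 53/1  (≤ bound)
a_1 = 1: 54/1  (≤ bound)
a_2 = 1: 107/2  (≤ bound)
a_3 = 1: 161/3  (≤ bound)
a_4 = 1: 268/5  (≤ bound)
a_5 = 1: 429/8  (≤ bound)
a_6 = 1: 697/13  (≤ bound)
a_7 = 51: 35976/671  (> 480, stop)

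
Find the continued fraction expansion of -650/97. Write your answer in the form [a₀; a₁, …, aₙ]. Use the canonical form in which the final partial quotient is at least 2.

-650 ÷ 97 → quotient -7, remainder 29
97 ÷ 29 → quotient 3, remainder 10
29 ÷ 10 → quotient 2, remainder 9
10 ÷ 9 → quotient 1, remainder 1
9 ÷ 1 → quotient 9, remainder 0

[-7; 3, 2, 1, 9]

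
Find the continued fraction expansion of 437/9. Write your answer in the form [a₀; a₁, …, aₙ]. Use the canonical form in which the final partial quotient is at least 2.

[48; 1, 1, 4]

437 = 48·9 + 5, so a_0 = 48
9 = 1·5 + 4, so a_1 = 1
5 = 1·4 + 1, so a_2 = 1
4 = 4·1 + 0, so a_3 = 4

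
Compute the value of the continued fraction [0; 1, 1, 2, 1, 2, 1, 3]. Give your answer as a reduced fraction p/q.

56/97

Use the convergent recurrence hₖ = aₖ·hₖ₋₁ + hₖ₋₂ (and likewise for the denominators kₖ):
a_0 = 0: 0/1
a_1 = 1: 1/1
a_2 = 1: 1/2
a_3 = 2: 3/5
a_4 = 1: 4/7
a_5 = 2: 11/19
a_6 = 1: 15/26
a_7 = 3: 56/97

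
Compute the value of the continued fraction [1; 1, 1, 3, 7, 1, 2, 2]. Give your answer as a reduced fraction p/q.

615/392

a_0 = 1: 1/1
a_1 = 1: 2/1
a_2 = 1: 3/2
a_3 = 3: 11/7
a_4 = 7: 80/51
a_5 = 1: 91/58
a_6 = 2: 262/167
a_7 = 2: 615/392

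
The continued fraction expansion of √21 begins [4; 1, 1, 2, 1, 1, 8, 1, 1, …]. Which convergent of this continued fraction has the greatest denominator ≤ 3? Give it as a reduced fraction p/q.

9/2

a_0 = 4: 4/1  (≤ bound)
a_1 = 1: 5/1  (≤ bound)
a_2 = 1: 9/2  (≤ bound)
a_3 = 2: 23/5  (> 3, stop)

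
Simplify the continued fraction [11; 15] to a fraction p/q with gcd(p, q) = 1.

166/15

Start with 15.
11 + 1/(15/1) = 11 + 1/15 = 166/15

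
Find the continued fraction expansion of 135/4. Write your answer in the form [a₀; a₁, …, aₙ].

[33; 1, 3]

⌊135/4⌋ = 33, remainder 3
⌊4/3⌋ = 1, remainder 1
⌊3/1⌋ = 3, remainder 0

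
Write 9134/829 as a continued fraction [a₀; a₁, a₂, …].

[11; 55, 3, 1, 3]

⌊9134/829⌋ = 11, remainder 15
⌊829/15⌋ = 55, remainder 4
⌊15/4⌋ = 3, remainder 3
⌊4/3⌋ = 1, remainder 1
⌊3/1⌋ = 3, remainder 0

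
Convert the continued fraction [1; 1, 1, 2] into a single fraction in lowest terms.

8/5

Build up convergents one term at a time:
a_0 = 1: 1/1
a_1 = 1: 2/1
a_2 = 1: 3/2
a_3 = 2: 8/5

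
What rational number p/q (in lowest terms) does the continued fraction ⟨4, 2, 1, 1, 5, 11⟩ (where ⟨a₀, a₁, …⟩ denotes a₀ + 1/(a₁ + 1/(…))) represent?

1375/313

a_0 = 4: 4/1
a_1 = 2: 9/2
a_2 = 1: 13/3
a_3 = 1: 22/5
a_4 = 5: 123/28
a_5 = 11: 1375/313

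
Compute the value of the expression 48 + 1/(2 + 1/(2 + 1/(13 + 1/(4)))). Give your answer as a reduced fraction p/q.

Work from the innermost term outward:
Start with 4.
13 + 1/(4/1) = 13 + 1/4 = 53/4
2 + 1/(53/4) = 2 + 4/53 = 110/53
2 + 1/(110/53) = 2 + 53/110 = 273/110
48 + 1/(273/110) = 48 + 110/273 = 13214/273

13214/273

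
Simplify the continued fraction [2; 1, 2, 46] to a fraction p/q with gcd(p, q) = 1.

371/139

Start with 46.
2 + 1/(46/1) = 2 + 1/46 = 93/46
1 + 1/(93/46) = 1 + 46/93 = 139/93
2 + 1/(139/93) = 2 + 93/139 = 371/139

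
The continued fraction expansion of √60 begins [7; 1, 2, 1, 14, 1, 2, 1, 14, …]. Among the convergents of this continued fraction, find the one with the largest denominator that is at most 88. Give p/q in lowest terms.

488/63

a_0 = 7: 7/1  (≤ bound)
a_1 = 1: 8/1  (≤ bound)
a_2 = 2: 23/3  (≤ bound)
a_3 = 1: 31/4  (≤ bound)
a_4 = 14: 457/59  (≤ bound)
a_5 = 1: 488/63  (≤ bound)
a_6 = 2: 1433/185  (> 88, stop)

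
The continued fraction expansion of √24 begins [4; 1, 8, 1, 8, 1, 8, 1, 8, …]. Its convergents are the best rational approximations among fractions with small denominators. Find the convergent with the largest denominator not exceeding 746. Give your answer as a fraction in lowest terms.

a_0 = 4: 4/1  (≤ bound)
a_1 = 1: 5/1  (≤ bound)
a_2 = 8: 44/9  (≤ bound)
a_3 = 1: 49/10  (≤ bound)
a_4 = 8: 436/89  (≤ bound)
a_5 = 1: 485/99  (≤ bound)
a_6 = 8: 4316/881  (> 746, stop)

485/99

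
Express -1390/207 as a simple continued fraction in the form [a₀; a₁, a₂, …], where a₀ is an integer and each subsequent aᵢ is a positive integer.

[-7; 3, 1, 1, 29]

-1390 ÷ 207 → quotient -7, remainder 59
207 ÷ 59 → quotient 3, remainder 30
59 ÷ 30 → quotient 1, remainder 29
30 ÷ 29 → quotient 1, remainder 1
29 ÷ 1 → quotient 29, remainder 0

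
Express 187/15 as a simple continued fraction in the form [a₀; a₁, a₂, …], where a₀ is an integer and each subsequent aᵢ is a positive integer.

Run the Euclidean algorithm, recording each quotient:
187 ÷ 15 → quotient 12, remainder 7
15 ÷ 7 → quotient 2, remainder 1
7 ÷ 1 → quotient 7, remainder 0

[12; 2, 7]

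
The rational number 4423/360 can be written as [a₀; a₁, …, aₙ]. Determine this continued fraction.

[12; 3, 2, 51]

⌊4423/360⌋ = 12, remainder 103
⌊360/103⌋ = 3, remainder 51
⌊103/51⌋ = 2, remainder 1
⌊51/1⌋ = 51, remainder 0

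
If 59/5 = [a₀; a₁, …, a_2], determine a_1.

Apply division with remainder until the remainder is 0:
59 ÷ 5 → quotient 11, remainder 4
5 ÷ 4 → quotient 1, remainder 1

1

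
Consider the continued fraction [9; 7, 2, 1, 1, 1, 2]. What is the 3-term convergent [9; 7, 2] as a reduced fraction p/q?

137/15

Build up convergents one term at a time:
a_0 = 9: 9/1
a_1 = 7: 64/7
a_2 = 2: 137/15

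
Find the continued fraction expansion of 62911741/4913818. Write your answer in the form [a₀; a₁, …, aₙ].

62911741 = 12·4913818 + 3945925, so a_0 = 12
4913818 = 1·3945925 + 967893, so a_1 = 1
3945925 = 4·967893 + 74353, so a_2 = 4
967893 = 13·74353 + 1304, so a_3 = 13
74353 = 57·1304 + 25, so a_4 = 57
1304 = 52·25 + 4, so a_5 = 52
25 = 6·4 + 1, so a_6 = 6
4 = 4·1 + 0, so a_7 = 4

[12; 1, 4, 13, 57, 52, 6, 4]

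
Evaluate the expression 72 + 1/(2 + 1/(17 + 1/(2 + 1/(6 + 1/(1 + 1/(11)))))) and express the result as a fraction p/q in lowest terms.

463621/6396

a_0 = 72: 72/1
a_1 = 2: 145/2
a_2 = 17: 2537/35
a_3 = 2: 5219/72
a_4 = 6: 33851/467
a_5 = 1: 39070/539
a_6 = 11: 463621/6396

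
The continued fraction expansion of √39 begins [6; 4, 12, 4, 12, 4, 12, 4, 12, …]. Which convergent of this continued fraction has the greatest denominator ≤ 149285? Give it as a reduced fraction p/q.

List convergents until the denominator exceeds the bound:
a_0 = 6: 6/1  (≤ bound)
a_1 = 4: 25/4  (≤ bound)
a_2 = 12: 306/49  (≤ bound)
a_3 = 4: 1249/200  (≤ bound)
a_4 = 12: 15294/2449  (≤ bound)
a_5 = 4: 62425/9996  (≤ bound)
a_6 = 12: 764394/122401  (≤ bound)
a_7 = 4: 3120001/499600  (> 149285, stop)

764394/122401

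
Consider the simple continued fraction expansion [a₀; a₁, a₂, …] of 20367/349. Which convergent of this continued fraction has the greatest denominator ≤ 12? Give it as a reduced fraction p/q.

642/11

List convergents until the denominator exceeds the bound:
a_0 = 58: 58/1  (≤ bound)
a_1 = 2: 117/2  (≤ bound)
a_2 = 1: 175/3  (≤ bound)
a_3 = 3: 642/11  (≤ bound)
a_4 = 1: 817/14  (> 12, stop)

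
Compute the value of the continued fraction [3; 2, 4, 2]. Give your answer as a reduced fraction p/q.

Start with 2.
4 + 1/(2/1) = 4 + 1/2 = 9/2
2 + 1/(9/2) = 2 + 2/9 = 20/9
3 + 1/(20/9) = 3 + 9/20 = 69/20

69/20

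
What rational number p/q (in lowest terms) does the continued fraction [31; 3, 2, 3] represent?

a_0 = 31: 31/1
a_1 = 3: 94/3
a_2 = 2: 219/7
a_3 = 3: 751/24

751/24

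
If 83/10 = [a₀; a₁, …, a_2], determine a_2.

3

Apply division with remainder until the remainder is 0:
83 ÷ 10 → quotient 8, remainder 3
10 ÷ 3 → quotient 3, remainder 1
3 ÷ 1 → quotient 3, remainder 0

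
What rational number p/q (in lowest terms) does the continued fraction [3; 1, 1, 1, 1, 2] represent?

47/13

Start with 2.
1 + 1/(2/1) = 1 + 1/2 = 3/2
1 + 1/(3/2) = 1 + 2/3 = 5/3
1 + 1/(5/3) = 1 + 3/5 = 8/5
1 + 1/(8/5) = 1 + 5/8 = 13/8
3 + 1/(13/8) = 3 + 8/13 = 47/13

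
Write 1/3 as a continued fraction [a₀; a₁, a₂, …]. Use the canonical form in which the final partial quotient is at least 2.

[0; 3]

Repeatedly divide and take the remainder:
1 ÷ 3 → quotient 0, remainder 1
3 ÷ 1 → quotient 3, remainder 0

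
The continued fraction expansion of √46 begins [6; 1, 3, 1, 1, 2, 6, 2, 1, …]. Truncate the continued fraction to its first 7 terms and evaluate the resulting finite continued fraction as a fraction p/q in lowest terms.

997/147

a_0 = 6: 6/1
a_1 = 1: 7/1
a_2 = 3: 27/4
a_3 = 1: 34/5
a_4 = 1: 61/9
a_5 = 2: 156/23
a_6 = 6: 997/147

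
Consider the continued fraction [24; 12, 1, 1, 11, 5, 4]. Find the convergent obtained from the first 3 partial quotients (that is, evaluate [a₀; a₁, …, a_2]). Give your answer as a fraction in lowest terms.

Collapse the nested fraction from the inside out:
Start with 1.
12 + 1/(1/1) = 12 + 1/1 = 13/1
24 + 1/(13/1) = 24 + 1/13 = 313/13

313/13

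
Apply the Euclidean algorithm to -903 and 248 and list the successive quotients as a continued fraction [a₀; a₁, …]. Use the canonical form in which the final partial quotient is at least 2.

[-4; 2, 1, 3, 1, 2, 6]

Run the Euclidean algorithm, recording each quotient:
-903 = -4·248 + 89, so a_0 = -4
248 = 2·89 + 70, so a_1 = 2
89 = 1·70 + 19, so a_2 = 1
70 = 3·19 + 13, so a_3 = 3
19 = 1·13 + 6, so a_4 = 1
13 = 2·6 + 1, so a_5 = 2
6 = 6·1 + 0, so a_6 = 6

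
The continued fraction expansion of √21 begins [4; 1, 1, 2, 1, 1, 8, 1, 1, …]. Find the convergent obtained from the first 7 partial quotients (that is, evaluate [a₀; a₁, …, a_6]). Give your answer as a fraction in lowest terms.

Starting at the tail and folding back:
Start with 8.
1 + 1/(8/1) = 1 + 1/8 = 9/8
1 + 1/(9/8) = 1 + 8/9 = 17/9
2 + 1/(17/9) = 2 + 9/17 = 43/17
1 + 1/(43/17) = 1 + 17/43 = 60/43
1 + 1/(60/43) = 1 + 43/60 = 103/60
4 + 1/(103/60) = 4 + 60/103 = 472/103

472/103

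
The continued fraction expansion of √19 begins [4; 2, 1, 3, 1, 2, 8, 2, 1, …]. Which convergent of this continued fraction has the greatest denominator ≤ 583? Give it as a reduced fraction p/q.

List convergents until the denominator exceeds the bound:
a_0 = 4: 4/1  (≤ bound)
a_1 = 2: 9/2  (≤ bound)
a_2 = 1: 13/3  (≤ bound)
a_3 = 3: 48/11  (≤ bound)
a_4 = 1: 61/14  (≤ bound)
a_5 = 2: 170/39  (≤ bound)
a_6 = 8: 1421/326  (≤ bound)
a_7 = 2: 3012/691  (> 583, stop)

1421/326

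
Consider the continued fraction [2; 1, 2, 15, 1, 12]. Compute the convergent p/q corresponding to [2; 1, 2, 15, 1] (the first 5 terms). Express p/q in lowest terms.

131/49

Build up convergents one term at a time:
a_0 = 2: 2/1
a_1 = 1: 3/1
a_2 = 2: 8/3
a_3 = 15: 123/46
a_4 = 1: 131/49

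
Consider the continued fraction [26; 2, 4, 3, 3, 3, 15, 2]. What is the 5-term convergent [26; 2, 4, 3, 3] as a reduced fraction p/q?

2539/96

Starting at the tail and folding back:
Start with 3.
3 + 1/(3/1) = 3 + 1/3 = 10/3
4 + 1/(10/3) = 4 + 3/10 = 43/10
2 + 1/(43/10) = 2 + 10/43 = 96/43
26 + 1/(96/43) = 26 + 43/96 = 2539/96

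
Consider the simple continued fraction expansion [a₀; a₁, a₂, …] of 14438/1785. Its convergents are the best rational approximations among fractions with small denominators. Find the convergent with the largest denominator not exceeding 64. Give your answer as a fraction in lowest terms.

275/34

a_0 = 8: 8/1  (≤ bound)
a_1 = 11: 89/11  (≤ bound)
a_2 = 3: 275/34  (≤ bound)
a_3 = 2: 639/79  (> 64, stop)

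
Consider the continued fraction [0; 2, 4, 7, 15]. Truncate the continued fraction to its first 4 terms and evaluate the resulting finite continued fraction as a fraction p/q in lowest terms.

Work from the innermost term outward:
Start with 7.
4 + 1/(7/1) = 4 + 1/7 = 29/7
2 + 1/(29/7) = 2 + 7/29 = 65/29
0 + 1/(65/29) = 0 + 29/65 = 29/65

29/65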